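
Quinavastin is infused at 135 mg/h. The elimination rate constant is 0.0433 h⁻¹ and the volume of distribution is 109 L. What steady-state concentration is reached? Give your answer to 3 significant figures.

CL = k · V = 0.0433 × 109 = 4.720 L/h
Css = rate / CL = 135 / 4.720 ≈ 28.6 mg/L

28.6 mg/L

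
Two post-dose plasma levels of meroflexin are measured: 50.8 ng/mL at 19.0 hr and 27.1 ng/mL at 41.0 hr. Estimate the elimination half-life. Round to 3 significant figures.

24.3 hours

k = ln(C₁/C₂) / (t₂ − t₁) = ln(50.8/27.1) / (41.0 − 19.0)
  = 0.6284 / 22.00 = 0.02856 hr⁻¹
t½ = ln 2 / k = ln 2 / 0.02856 ≈ 24.3 hours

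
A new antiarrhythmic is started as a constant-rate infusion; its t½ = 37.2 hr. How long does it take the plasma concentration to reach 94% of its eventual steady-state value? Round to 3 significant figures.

k = ln 2 / 37.2 = 0.01863 hr⁻¹
f = 1 − e^(−kt)  ⇒  t = −ln(1 − f) / k
t = −ln(1 − 0.94) / 0.01863 = 2.813 / 0.01863 ≈ 151 hours

151 hours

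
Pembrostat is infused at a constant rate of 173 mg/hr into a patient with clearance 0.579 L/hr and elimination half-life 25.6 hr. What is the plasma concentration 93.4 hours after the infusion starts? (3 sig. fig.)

275 mg/L

Css = rate / CL = 173 / 0.579 = 298.8 mg/L
k = ln 2 / 25.6 = 0.02708 hr⁻¹
C(t) = Css (1 − e^(−kt)) = 298.8 × (1 − e^(−2.529)) = 298.8 × 0.9203 ≈ 275 mg/L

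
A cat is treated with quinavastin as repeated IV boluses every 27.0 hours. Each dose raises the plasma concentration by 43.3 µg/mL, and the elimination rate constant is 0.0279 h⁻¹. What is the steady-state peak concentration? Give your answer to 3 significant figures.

Fraction remaining after one interval: e^(−kτ) = e^(−0.02790 × 27.0) = 0.4708
R = 1 / (1 − 0.4708) = 1.890
Css,max = 43.3 × 1.890 ≈ 81.8 µg/mL

81.8 µg/mL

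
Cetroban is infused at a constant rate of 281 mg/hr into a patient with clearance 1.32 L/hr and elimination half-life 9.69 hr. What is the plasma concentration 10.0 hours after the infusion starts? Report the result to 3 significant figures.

Css = rate / CL = 281 / 1.32 = 212.9 mg/L
k = ln 2 / 9.69 = 0.07153 hr⁻¹
C(t) = Css (1 − e^(−kt)) = 212.9 × (1 − e^(−0.7153)) = 212.9 × 0.5110 ≈ 109 mg/L

109 mg/L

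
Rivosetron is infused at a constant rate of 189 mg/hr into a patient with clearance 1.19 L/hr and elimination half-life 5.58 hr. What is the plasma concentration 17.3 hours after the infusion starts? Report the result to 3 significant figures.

140 mg/L

Css = rate / CL = 189 / 1.19 = 158.8 mg/L
k = ln 2 / 5.58 = 0.1242 hr⁻¹
C(t) = Css (1 − e^(−kt)) = 158.8 × (1 − e^(−2.149)) = 158.8 × 0.8834 ≈ 140 mg/L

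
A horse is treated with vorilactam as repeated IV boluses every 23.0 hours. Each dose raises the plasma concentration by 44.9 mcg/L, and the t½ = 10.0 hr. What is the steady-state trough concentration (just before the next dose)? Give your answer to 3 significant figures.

11.4 mcg/L

k = ln 2 / 10.0 = 0.06931 hr⁻¹
Fraction remaining after one interval: e^(−kτ) = e^(−0.06931 × 23.0) = 0.2031
R = 1 / (1 − 0.2031) = 1.255
Css,max = 44.9 × 1.255 = 56.34 mcg/L
Css,min = Css,max × e^(−kτ) = 56.34 × 0.2031 ≈ 11.4 mcg/L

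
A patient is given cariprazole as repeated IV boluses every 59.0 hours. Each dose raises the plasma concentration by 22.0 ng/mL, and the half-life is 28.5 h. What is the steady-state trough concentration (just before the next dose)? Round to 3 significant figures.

k = ln 2 / 28.5 = 0.02432 h⁻¹
Fraction remaining after one interval: e^(−kτ) = e^(−0.02432 × 59.0) = 0.2381
R = 1 / (1 − 0.2381) = 1.313
Css,max = 22.0 × 1.313 = 28.88 ng/mL
Css,min = Css,max × e^(−kτ) = 28.88 × 0.2381 ≈ 6.88 ng/mL

6.88 ng/mL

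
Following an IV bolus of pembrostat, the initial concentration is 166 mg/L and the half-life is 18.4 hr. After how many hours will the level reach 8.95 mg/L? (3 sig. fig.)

77.5 hours

k = ln 2 / 18.4 = 0.03767 hr⁻¹
C(t) = C₀ e^(−kt)  ⇒  t = ln(C₀/C) / k
t = ln(166/8.95) / 0.03767 = 2.920 / 0.03767 ≈ 77.5 hours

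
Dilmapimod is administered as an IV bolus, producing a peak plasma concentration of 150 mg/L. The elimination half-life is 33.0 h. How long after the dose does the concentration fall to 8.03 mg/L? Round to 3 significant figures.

139 hours

k = ln 2 / 33.0 = 0.02100 h⁻¹
C(t) = C₀ e^(−kt)  ⇒  t = ln(C₀/C) / k
t = ln(150/8.03) / 0.02100 = 2.927 / 0.02100 ≈ 139 hours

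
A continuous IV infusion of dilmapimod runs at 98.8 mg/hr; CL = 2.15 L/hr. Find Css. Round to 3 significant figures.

46.0 mg/L

Css = infusion rate / CL = 98.8 / 2.15 ≈ 46.0 mg/L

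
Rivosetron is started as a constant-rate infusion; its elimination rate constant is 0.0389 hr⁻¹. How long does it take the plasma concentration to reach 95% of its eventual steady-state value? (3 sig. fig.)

f = 1 − e^(−kt)  ⇒  t = −ln(1 − f) / k
t = −ln(1 − 0.95) / 0.03890 = 2.996 / 0.03890 ≈ 77.0 hours

77.0 hours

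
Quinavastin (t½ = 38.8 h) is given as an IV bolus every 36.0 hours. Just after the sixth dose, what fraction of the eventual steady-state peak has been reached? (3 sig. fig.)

k = ln 2 / 38.8 = 0.01786 h⁻¹
f_n = 1 − e^(−nkτ) = 1 − e^(−6 × 0.01786 × 36.0) = 1 − e^(−3.859) = 1 − 0.02109 ≈ 0.979

0.979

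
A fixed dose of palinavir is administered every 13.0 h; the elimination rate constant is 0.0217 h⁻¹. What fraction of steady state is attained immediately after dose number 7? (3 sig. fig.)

f_n = 1 − e^(−nkτ) = 1 − e^(−7 × 0.02170 × 13.0) = 1 − e^(−1.975) = 1 − 0.1388 ≈ 0.861

0.861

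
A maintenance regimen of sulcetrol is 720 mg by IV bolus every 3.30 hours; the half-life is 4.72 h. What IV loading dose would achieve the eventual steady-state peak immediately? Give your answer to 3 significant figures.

k = ln 2 / 4.72 = 0.1469 h⁻¹
Accumulation ratio R = 1 / (1 − e^(−kτ)) = 1 / (1 − e^(−0.1469×3.30)) = 1 / (1 − 0.6159) = 2.604
Loading dose = maintenance dose × R = 720 × 2.604 ≈ 1870 mg

1870 mg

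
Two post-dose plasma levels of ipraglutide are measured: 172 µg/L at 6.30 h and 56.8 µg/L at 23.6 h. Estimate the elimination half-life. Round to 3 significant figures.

k = ln(C₁/C₂) / (t₂ − t₁) = ln(172/56.8) / (23.6 − 6.30)
  = 1.108 / 17.30 = 0.06404 h⁻¹
t½ = ln 2 / k = ln 2 / 0.06404 ≈ 10.8 hours

10.8 hours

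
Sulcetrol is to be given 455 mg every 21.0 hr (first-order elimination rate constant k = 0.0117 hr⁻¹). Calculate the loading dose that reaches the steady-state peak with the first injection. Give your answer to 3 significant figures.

Accumulation ratio R = 1 / (1 − e^(−kτ)) = 1 / (1 − e^(−0.01170×21.0)) = 1 / (1 − 0.7822) = 4.590
Loading dose = maintenance dose × R = 455 × 4.590 ≈ 2090 mg

2090 mg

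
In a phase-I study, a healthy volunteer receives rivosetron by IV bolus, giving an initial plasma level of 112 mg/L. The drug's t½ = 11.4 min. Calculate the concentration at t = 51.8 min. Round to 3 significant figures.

4.80 mg/L

k = ln 2 / 11.4 = 0.06080 min⁻¹
51.8 min is 4.544 half-lives, so C = 112 × (1/2)^4.544 = 112 × 0.04287 ≈ 4.80 mg/L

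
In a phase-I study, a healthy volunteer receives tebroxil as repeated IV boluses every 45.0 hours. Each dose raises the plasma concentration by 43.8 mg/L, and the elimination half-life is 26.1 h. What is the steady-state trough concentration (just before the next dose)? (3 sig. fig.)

19.0 mg/L

k = ln 2 / 26.1 = 0.02656 h⁻¹
Fraction remaining after one interval: e^(−kτ) = e^(−0.02656 × 45.0) = 0.3027
R = 1 / (1 − 0.3027) = 1.434
Css,max = 43.8 × 1.434 = 62.81 mg/L
Css,min = Css,max × e^(−kτ) = 62.81 × 0.3027 ≈ 19.0 mg/L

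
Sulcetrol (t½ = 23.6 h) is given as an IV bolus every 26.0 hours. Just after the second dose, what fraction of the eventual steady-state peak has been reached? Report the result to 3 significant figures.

0.783

k = ln 2 / 23.6 = 0.02937 h⁻¹
f_n = 1 − e^(−nkτ) = 1 − e^(−2 × 0.02937 × 26.0) = 1 − e^(−1.527) = 1 − 0.2171 ≈ 0.783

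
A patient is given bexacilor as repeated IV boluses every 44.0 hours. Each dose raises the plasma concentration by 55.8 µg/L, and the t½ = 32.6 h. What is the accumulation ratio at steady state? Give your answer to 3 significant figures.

k = ln 2 / 32.6 = 0.02126 h⁻¹
Fraction remaining after one interval: e^(−kτ) = e^(−0.02126 × 44.0) = 0.3924
R = 1 / (1 − 0.3924) = 1 / 0.6076 ≈ 1.65

1.65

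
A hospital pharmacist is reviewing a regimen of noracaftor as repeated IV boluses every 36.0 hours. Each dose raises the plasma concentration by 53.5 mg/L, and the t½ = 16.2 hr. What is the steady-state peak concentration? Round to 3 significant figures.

68.1 mg/L

k = ln 2 / 16.2 = 0.04279 hr⁻¹
Fraction remaining after one interval: e^(−kτ) = e^(−0.04279 × 36.0) = 0.2143
R = 1 / (1 − 0.2143) = 1.273
Css,max = 53.5 × 1.273 ≈ 68.1 mg/L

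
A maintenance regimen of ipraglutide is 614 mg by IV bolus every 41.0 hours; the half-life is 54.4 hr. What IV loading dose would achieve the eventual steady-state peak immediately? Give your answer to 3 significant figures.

k = ln 2 / 54.4 = 0.01274 hr⁻¹
Accumulation ratio R = 1 / (1 − e^(−kτ)) = 1 / (1 − e^(−0.01274×41.0)) = 1 / (1 − 0.5931) = 2.458
Loading dose = maintenance dose × R = 614 × 2.458 ≈ 1510 mg

1510 mg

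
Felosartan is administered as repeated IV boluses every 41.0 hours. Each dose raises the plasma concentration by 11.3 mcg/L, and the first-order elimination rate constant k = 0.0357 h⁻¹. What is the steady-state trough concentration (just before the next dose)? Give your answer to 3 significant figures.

Fraction remaining after one interval: e^(−kτ) = e^(−0.03570 × 41.0) = 0.2314
R = 1 / (1 − 0.2314) = 1.301
Css,max = 11.3 × 1.301 = 14.70 mcg/L
Css,min = Css,max × e^(−kτ) = 14.70 × 0.2314 ≈ 3.40 mcg/L

3.40 mcg/L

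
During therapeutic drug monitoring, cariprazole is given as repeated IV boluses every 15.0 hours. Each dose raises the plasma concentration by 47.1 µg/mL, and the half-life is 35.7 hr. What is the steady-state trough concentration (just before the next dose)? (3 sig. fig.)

k = ln 2 / 35.7 = 0.01942 hr⁻¹
Fraction remaining after one interval: e^(−kτ) = e^(−0.01942 × 15.0) = 0.7473
R = 1 / (1 − 0.7473) = 3.958
Css,max = 47.1 × 3.958 = 186.4 µg/mL
Css,min = Css,max × e^(−kτ) = 186.4 × 0.7473 ≈ 139 µg/mL

139 µg/mL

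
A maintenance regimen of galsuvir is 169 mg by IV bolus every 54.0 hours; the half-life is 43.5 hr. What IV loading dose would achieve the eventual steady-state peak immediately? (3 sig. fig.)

293 mg

k = ln 2 / 43.5 = 0.01593 hr⁻¹
Accumulation ratio R = 1 / (1 − e^(−kτ)) = 1 / (1 − e^(−0.01593×54.0)) = 1 / (1 − 0.4230) = 1.733
Loading dose = maintenance dose × R = 169 × 1.733 ≈ 293 mg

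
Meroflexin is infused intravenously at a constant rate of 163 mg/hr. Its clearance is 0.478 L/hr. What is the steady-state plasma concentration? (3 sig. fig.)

Css = infusion rate / CL = 163 / 0.478 ≈ 341 µg/mL

341 µg/mL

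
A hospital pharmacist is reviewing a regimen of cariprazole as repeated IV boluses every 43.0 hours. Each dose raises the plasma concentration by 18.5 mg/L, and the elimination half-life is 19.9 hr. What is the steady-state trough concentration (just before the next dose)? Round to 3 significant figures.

k = ln 2 / 19.9 = 0.03483 hr⁻¹
Fraction remaining after one interval: e^(−kτ) = e^(−0.03483 × 43.0) = 0.2236
R = 1 / (1 − 0.2236) = 1.288
Css,max = 18.5 × 1.288 = 23.83 mg/L
Css,min = Css,max × e^(−kτ) = 23.83 × 0.2236 ≈ 5.33 mg/L

5.33 mg/L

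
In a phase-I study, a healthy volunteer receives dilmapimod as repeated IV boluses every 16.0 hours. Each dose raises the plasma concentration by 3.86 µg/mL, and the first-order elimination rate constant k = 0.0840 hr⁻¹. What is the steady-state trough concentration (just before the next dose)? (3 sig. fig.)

Fraction remaining after one interval: e^(−kτ) = e^(−0.08400 × 16.0) = 0.2608
R = 1 / (1 − 0.2608) = 1.353
Css,max = 3.86 × 1.353 = 5.222 µg/mL
Css,min = Css,max × e^(−kτ) = 5.222 × 0.2608 ≈ 1.36 µg/mL

1.36 µg/mL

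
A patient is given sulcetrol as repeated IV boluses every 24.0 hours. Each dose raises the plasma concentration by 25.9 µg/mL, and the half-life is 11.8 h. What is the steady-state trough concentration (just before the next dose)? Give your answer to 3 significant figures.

k = ln 2 / 11.8 = 0.05874 h⁻¹
Fraction remaining after one interval: e^(−kτ) = e^(−0.05874 × 24.0) = 0.2442
R = 1 / (1 − 0.2442) = 1.323
Css,max = 25.9 × 1.323 = 34.27 µg/mL
Css,min = Css,max × e^(−kτ) = 34.27 × 0.2442 ≈ 8.37 µg/mL

8.37 µg/mL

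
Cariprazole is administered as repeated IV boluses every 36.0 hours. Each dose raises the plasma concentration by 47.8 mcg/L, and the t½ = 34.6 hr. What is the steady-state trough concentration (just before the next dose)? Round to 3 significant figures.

k = ln 2 / 34.6 = 0.02003 hr⁻¹
Fraction remaining after one interval: e^(−kτ) = e^(−0.02003 × 36.0) = 0.4862
R = 1 / (1 − 0.4862) = 1.946
Css,max = 47.8 × 1.946 = 93.03 mcg/L
Css,min = Css,max × e^(−kτ) = 93.03 × 0.4862 ≈ 45.2 mcg/L

45.2 mcg/L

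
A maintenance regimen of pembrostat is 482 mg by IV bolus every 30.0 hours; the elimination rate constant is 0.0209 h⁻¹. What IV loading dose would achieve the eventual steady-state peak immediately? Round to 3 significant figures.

Accumulation ratio R = 1 / (1 − e^(−kτ)) = 1 / (1 − e^(−0.02090×30.0)) = 1 / (1 − 0.5342) = 2.147
Loading dose = maintenance dose × R = 482 × 2.147 ≈ 1030 mg

1030 mg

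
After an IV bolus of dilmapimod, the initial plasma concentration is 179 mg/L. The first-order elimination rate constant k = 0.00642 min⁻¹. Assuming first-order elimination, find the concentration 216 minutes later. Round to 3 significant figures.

44.7 mg/L

C(t) = C₀ e^(−kt) = 179 × e^(−0.006420 × 216) = 179 × e^(−1.387) = 179 × 0.2499 ≈ 44.7 mg/L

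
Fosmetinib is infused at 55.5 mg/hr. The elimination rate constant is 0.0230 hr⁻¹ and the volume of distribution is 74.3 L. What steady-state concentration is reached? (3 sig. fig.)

32.5 mg/L

CL = k · V = 0.0230 × 74.3 = 1.709 L/hr
Css = rate / CL = 55.5 / 1.709 ≈ 32.5 mg/L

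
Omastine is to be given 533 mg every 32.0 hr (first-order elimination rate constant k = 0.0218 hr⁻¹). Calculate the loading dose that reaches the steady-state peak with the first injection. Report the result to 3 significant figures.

1060 mg

Accumulation ratio R = 1 / (1 − e^(−kτ)) = 1 / (1 − e^(−0.02180×32.0)) = 1 / (1 − 0.4978) = 1.991
Loading dose = maintenance dose × R = 533 × 1.991 ≈ 1060 mg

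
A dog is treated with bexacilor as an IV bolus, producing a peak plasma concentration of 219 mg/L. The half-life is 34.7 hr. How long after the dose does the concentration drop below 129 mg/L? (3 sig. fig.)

26.5 hours

k = ln 2 / 34.7 = 0.01998 hr⁻¹
C(t) = C₀ e^(−kt)  ⇒  t = ln(C₀/C) / k
t = ln(219/129) / 0.01998 = 0.5293 / 0.01998 ≈ 26.5 hours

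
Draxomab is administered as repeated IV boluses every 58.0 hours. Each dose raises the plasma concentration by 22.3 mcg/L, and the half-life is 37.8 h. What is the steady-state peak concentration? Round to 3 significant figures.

k = ln 2 / 37.8 = 0.01834 h⁻¹
Fraction remaining after one interval: e^(−kτ) = e^(−0.01834 × 58.0) = 0.3452
R = 1 / (1 − 0.3452) = 1.527
Css,max = 22.3 × 1.527 ≈ 34.1 mcg/L

34.1 mcg/L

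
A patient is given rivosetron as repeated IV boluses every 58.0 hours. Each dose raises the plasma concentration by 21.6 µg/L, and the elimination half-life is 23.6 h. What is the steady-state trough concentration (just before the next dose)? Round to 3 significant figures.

k = ln 2 / 23.6 = 0.02937 h⁻¹
Fraction remaining after one interval: e^(−kτ) = e^(−0.02937 × 58.0) = 0.1820
R = 1 / (1 − 0.1820) = 1.223
Css,max = 21.6 × 1.223 = 26.41 µg/L
Css,min = Css,max × e^(−kτ) = 26.41 × 0.1820 ≈ 4.81 µg/L

4.81 µg/L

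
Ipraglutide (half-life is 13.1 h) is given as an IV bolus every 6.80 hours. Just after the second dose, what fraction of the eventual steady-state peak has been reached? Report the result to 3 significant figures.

k = ln 2 / 13.1 = 0.05291 h⁻¹
f_n = 1 − e^(−nkτ) = 1 − e^(−2 × 0.05291 × 6.80) = 1 − e^(−0.7196) = 1 − 0.4869 ≈ 0.513

0.513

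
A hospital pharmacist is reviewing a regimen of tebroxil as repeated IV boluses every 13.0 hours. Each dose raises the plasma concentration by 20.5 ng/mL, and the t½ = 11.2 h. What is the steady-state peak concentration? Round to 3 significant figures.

k = ln 2 / 11.2 = 0.06189 h⁻¹
Fraction remaining after one interval: e^(−kτ) = e^(−0.06189 × 13.0) = 0.4473
R = 1 / (1 − 0.4473) = 1.809
Css,max = 20.5 × 1.809 ≈ 37.1 ng/mL

37.1 ng/mL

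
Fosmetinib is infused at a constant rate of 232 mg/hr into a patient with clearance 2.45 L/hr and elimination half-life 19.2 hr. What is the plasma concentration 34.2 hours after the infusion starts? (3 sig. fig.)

Css = rate / CL = 232 / 2.45 = 94.69 µg/mL
k = ln 2 / 19.2 = 0.03610 hr⁻¹
C(t) = Css (1 − e^(−kt)) = 94.69 × (1 − e^(−1.235)) = 94.69 × 0.7091 ≈ 67.1 µg/mL

67.1 µg/mL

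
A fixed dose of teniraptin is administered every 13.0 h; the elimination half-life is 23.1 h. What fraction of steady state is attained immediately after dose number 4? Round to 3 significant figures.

0.790

k = ln 2 / 23.1 = 0.03001 h⁻¹
f_n = 1 − e^(−nkτ) = 1 − e^(−4 × 0.03001 × 13.0) = 1 − e^(−1.560) = 1 − 0.2101 ≈ 0.790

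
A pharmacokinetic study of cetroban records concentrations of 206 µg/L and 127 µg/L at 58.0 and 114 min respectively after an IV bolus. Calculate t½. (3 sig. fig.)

k = ln(C₁/C₂) / (t₂ − t₁) = ln(206/127) / (114 − 58.0)
  = 0.4837 / 56.00 = 0.008637 min⁻¹
t½ = ln 2 / k = ln 2 / 0.008637 ≈ 80.3 minutes

80.3 minutes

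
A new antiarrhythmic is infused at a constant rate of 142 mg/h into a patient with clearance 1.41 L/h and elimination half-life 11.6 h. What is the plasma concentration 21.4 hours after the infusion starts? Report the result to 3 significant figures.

Css = rate / CL = 142 / 1.41 = 100.7 mg/L
k = ln 2 / 11.6 = 0.05975 h⁻¹
C(t) = Css (1 − e^(−kt)) = 100.7 × (1 − e^(−1.279)) = 100.7 × 0.7216 ≈ 72.7 mg/L

72.7 mg/L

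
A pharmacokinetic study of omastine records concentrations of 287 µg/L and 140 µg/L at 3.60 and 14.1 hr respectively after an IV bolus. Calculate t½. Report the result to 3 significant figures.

k = ln(C₁/C₂) / (t₂ − t₁) = ln(287/140) / (14.1 − 3.60)
  = 0.7178 / 10.50 = 0.06837 hr⁻¹
t½ = ln 2 / k = ln 2 / 0.06837 ≈ 10.1 hours

10.1 hours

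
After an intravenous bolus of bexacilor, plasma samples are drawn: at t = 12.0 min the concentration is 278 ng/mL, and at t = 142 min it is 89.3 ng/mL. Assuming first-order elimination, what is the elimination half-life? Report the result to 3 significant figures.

79.3 minutes

k = ln(C₁/C₂) / (t₂ − t₁) = ln(278/89.3) / (142 − 12.0)
  = 1.136 / 130.0 = 0.008736 min⁻¹
t½ = ln 2 / k = ln 2 / 0.008736 ≈ 79.3 minutes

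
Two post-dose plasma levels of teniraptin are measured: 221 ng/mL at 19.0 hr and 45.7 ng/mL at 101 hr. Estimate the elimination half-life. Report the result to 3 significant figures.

k = ln(C₁/C₂) / (t₂ − t₁) = ln(221/45.7) / (101 − 19.0)
  = 1.576 / 82.00 = 0.01922 hr⁻¹
t½ = ln 2 / k = ln 2 / 0.01922 ≈ 36.1 hours

36.1 hours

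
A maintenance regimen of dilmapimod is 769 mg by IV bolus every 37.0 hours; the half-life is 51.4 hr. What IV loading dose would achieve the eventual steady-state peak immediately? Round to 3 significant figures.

1960 mg

k = ln 2 / 51.4 = 0.01349 hr⁻¹
Accumulation ratio R = 1 / (1 − e^(−kτ)) = 1 / (1 − e^(−0.01349×37.0)) = 1 / (1 − 0.6072) = 2.546
Loading dose = maintenance dose × R = 769 × 2.546 ≈ 1960 mg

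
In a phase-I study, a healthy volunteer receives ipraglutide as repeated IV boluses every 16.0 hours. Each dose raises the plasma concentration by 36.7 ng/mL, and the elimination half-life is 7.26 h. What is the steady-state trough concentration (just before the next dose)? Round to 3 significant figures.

10.2 ng/mL

k = ln 2 / 7.26 = 0.09547 h⁻¹
Fraction remaining after one interval: e^(−kτ) = e^(−0.09547 × 16.0) = 0.2171
R = 1 / (1 − 0.2171) = 1.277
Css,max = 36.7 × 1.277 = 46.87 ng/mL
Css,min = Css,max × e^(−kτ) = 46.87 × 0.2171 ≈ 10.2 ng/mL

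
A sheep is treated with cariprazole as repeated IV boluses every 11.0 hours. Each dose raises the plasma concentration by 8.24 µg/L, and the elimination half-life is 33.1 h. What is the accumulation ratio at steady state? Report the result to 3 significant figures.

k = ln 2 / 33.1 = 0.02094 h⁻¹
Fraction remaining after one interval: e^(−kτ) = e^(−0.02094 × 11.0) = 0.7943
R = 1 / (1 − 0.7943) = 1 / 0.2057 ≈ 4.86

4.86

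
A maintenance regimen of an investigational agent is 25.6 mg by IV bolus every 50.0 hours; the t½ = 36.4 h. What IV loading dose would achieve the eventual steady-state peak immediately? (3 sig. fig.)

41.7 mg

k = ln 2 / 36.4 = 0.01904 h⁻¹
Accumulation ratio R = 1 / (1 − e^(−kτ)) = 1 / (1 − e^(−0.01904×50.0)) = 1 / (1 − 0.3859) = 1.628
Loading dose = maintenance dose × R = 25.6 × 1.628 ≈ 41.7 mg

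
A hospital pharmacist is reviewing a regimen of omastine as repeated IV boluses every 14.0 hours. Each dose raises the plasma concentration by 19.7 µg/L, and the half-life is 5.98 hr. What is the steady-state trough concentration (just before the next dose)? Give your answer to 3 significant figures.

k = ln 2 / 5.98 = 0.1159 hr⁻¹
Fraction remaining after one interval: e^(−kτ) = e^(−0.1159 × 14.0) = 0.1974
R = 1 / (1 − 0.1974) = 1.246
Css,max = 19.7 × 1.246 = 24.54 µg/L
Css,min = Css,max × e^(−kτ) = 24.54 × 0.1974 ≈ 4.84 µg/L

4.84 µg/L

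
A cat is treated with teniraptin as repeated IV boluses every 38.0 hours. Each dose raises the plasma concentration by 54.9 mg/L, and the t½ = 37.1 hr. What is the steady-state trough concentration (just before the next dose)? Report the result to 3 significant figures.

k = ln 2 / 37.1 = 0.01868 hr⁻¹
Fraction remaining after one interval: e^(−kτ) = e^(−0.01868 × 38.0) = 0.4917
R = 1 / (1 − 0.4917) = 1.967
Css,max = 54.9 × 1.967 = 108.0 mg/L
Css,min = Css,max × e^(−kτ) = 108.0 × 0.4917 ≈ 53.1 mg/L

53.1 mg/L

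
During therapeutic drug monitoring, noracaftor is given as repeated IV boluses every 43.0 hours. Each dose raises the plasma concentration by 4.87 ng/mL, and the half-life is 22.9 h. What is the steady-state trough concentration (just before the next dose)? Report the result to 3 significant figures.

1.82 ng/mL

k = ln 2 / 22.9 = 0.03027 h⁻¹
Fraction remaining after one interval: e^(−kτ) = e^(−0.03027 × 43.0) = 0.2721
R = 1 / (1 − 0.2721) = 1.374
Css,max = 4.87 × 1.374 = 6.691 ng/mL
Css,min = Css,max × e^(−kτ) = 6.691 × 0.2721 ≈ 1.82 ng/mL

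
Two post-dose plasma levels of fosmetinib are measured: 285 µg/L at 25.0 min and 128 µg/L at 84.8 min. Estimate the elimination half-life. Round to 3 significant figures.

51.8 minutes

k = ln(C₁/C₂) / (t₂ − t₁) = ln(285/128) / (84.8 − 25.0)
  = 0.8005 / 59.80 = 0.01339 min⁻¹
t½ = ln 2 / k = ln 2 / 0.01339 ≈ 51.8 minutes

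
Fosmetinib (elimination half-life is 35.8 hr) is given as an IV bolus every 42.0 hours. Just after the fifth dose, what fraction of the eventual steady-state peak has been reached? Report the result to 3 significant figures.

0.983

k = ln 2 / 35.8 = 0.01936 hr⁻¹
f_n = 1 − e^(−nkτ) = 1 − e^(−5 × 0.01936 × 42.0) = 1 − e^(−4.066) = 1 − 0.01715 ≈ 0.983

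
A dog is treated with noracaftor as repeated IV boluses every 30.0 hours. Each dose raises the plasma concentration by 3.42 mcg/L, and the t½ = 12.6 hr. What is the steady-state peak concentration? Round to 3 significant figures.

k = ln 2 / 12.6 = 0.05501 hr⁻¹
Fraction remaining after one interval: e^(−kτ) = e^(−0.05501 × 30.0) = 0.1920
R = 1 / (1 − 0.1920) = 1.238
Css,max = 3.42 × 1.238 ≈ 4.23 mcg/L

4.23 mcg/L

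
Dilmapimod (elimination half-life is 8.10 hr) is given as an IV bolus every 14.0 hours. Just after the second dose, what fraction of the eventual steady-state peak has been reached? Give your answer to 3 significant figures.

k = ln 2 / 8.10 = 0.08557 hr⁻¹
f_n = 1 − e^(−nkτ) = 1 − e^(−2 × 0.08557 × 14.0) = 1 − e^(−2.396) = 1 − 0.09108 ≈ 0.909

0.909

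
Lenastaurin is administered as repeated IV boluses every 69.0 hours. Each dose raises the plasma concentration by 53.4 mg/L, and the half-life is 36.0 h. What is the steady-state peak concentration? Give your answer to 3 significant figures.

k = ln 2 / 36.0 = 0.01925 h⁻¹
Fraction remaining after one interval: e^(−kτ) = e^(−0.01925 × 69.0) = 0.2649
R = 1 / (1 − 0.2649) = 1.360
Css,max = 53.4 × 1.360 ≈ 72.6 mg/L

72.6 mg/L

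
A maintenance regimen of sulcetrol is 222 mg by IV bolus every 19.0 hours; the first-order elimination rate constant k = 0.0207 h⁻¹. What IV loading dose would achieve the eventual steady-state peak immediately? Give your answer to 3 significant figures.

683 mg

Accumulation ratio R = 1 / (1 − e^(−kτ)) = 1 / (1 − e^(−0.02070×19.0)) = 1 / (1 − 0.6748) = 3.075
Loading dose = maintenance dose × R = 222 × 3.075 ≈ 683 mg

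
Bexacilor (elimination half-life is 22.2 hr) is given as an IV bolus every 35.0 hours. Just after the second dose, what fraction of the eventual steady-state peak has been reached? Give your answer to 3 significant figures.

k = ln 2 / 22.2 = 0.03122 hr⁻¹
f_n = 1 − e^(−nkτ) = 1 − e^(−2 × 0.03122 × 35.0) = 1 − e^(−2.186) = 1 − 0.1124 ≈ 0.888

0.888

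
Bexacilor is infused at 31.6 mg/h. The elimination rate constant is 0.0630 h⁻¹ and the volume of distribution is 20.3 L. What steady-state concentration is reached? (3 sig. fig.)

CL = k · V = 0.0630 × 20.3 = 1.279 L/h
Css = rate / CL = 31.6 / 1.279 ≈ 24.7 µg/mL

24.7 µg/mL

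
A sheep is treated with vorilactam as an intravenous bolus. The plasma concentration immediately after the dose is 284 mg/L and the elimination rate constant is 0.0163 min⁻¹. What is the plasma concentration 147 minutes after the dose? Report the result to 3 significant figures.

25.9 mg/L

C(t) = C₀ e^(−kt) = 284 × e^(−0.01630 × 147) = 284 × e^(−2.396) = 284 × 0.09107 ≈ 25.9 mg/L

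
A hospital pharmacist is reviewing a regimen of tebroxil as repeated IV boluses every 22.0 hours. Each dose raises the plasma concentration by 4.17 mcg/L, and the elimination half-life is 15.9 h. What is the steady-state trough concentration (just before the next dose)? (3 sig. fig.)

2.59 mcg/L

k = ln 2 / 15.9 = 0.04359 h⁻¹
Fraction remaining after one interval: e^(−kτ) = e^(−0.04359 × 22.0) = 0.3832
R = 1 / (1 − 0.3832) = 1.621
Css,max = 4.17 × 1.621 = 6.761 mcg/L
Css,min = Css,max × e^(−kτ) = 6.761 × 0.3832 ≈ 2.59 mcg/L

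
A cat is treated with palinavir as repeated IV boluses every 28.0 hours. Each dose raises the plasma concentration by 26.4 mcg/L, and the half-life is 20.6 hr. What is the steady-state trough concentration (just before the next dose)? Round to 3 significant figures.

k = ln 2 / 20.6 = 0.03365 hr⁻¹
Fraction remaining after one interval: e^(−kτ) = e^(−0.03365 × 28.0) = 0.3898
R = 1 / (1 − 0.3898) = 1.639
Css,max = 26.4 × 1.639 = 43.26 mcg/L
Css,min = Css,max × e^(−kτ) = 43.26 × 0.3898 ≈ 16.9 mcg/L

16.9 mcg/L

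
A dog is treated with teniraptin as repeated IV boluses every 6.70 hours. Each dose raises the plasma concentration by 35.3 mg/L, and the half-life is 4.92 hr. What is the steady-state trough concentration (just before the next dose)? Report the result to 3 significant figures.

22.5 mg/L

k = ln 2 / 4.92 = 0.1409 hr⁻¹
Fraction remaining after one interval: e^(−kτ) = e^(−0.1409 × 6.70) = 0.3891
R = 1 / (1 − 0.3891) = 1.637
Css,max = 35.3 × 1.637 = 57.78 mg/L
Css,min = Css,max × e^(−kτ) = 57.78 × 0.3891 ≈ 22.5 mg/L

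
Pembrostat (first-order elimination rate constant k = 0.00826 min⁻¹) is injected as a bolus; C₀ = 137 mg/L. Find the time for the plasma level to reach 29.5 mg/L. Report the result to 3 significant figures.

186 minutes

C(t) = C₀ e^(−kt)  ⇒  t = ln(C₀/C) / k
t = ln(137/29.5) / 0.008260 = 1.536 / 0.008260 ≈ 186 minutes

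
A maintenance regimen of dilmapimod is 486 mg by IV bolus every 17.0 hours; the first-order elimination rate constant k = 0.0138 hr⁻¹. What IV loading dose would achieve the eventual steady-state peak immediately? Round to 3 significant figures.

2320 mg

Accumulation ratio R = 1 / (1 − e^(−kτ)) = 1 / (1 − e^(−0.01380×17.0)) = 1 / (1 − 0.7909) = 4.782
Loading dose = maintenance dose × R = 486 × 4.782 ≈ 2320 mg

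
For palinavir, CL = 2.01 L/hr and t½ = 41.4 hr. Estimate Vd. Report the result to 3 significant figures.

120 L

k = ln 2 / t½ = ln 2 / 41.4 = 0.01674 hr⁻¹
V = CL / k = 2.01 / 0.01674 ≈ 120 L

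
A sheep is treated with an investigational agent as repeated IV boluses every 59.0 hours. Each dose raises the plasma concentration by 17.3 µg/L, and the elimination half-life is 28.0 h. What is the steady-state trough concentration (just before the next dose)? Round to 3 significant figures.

k = ln 2 / 28.0 = 0.02476 h⁻¹
Fraction remaining after one interval: e^(−kτ) = e^(−0.02476 × 59.0) = 0.2321
R = 1 / (1 − 0.2321) = 1.302
Css,max = 17.3 × 1.302 = 22.53 µg/L
Css,min = Css,max × e^(−kτ) = 22.53 × 0.2321 ≈ 5.23 µg/L

5.23 µg/L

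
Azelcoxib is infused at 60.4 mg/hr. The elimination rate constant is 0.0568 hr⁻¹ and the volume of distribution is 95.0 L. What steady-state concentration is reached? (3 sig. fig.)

11.2 mg/L

CL = k · V = 0.0568 × 95.0 = 5.396 L/hr
Css = rate / CL = 60.4 / 5.396 ≈ 11.2 mg/L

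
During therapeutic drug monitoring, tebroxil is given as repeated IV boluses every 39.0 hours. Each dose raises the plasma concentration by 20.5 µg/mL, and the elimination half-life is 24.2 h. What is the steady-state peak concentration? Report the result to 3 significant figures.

30.5 µg/mL

k = ln 2 / 24.2 = 0.02864 h⁻¹
Fraction remaining after one interval: e^(−kτ) = e^(−0.02864 × 39.0) = 0.3272
R = 1 / (1 − 0.3272) = 1.486
Css,max = 20.5 × 1.486 ≈ 30.5 µg/mL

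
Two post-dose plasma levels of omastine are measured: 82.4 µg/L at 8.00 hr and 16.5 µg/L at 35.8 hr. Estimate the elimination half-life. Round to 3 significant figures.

k = ln(C₁/C₂) / (t₂ − t₁) = ln(82.4/16.5) / (35.8 − 8.00)
  = 1.608 / 27.80 = 0.05785 hr⁻¹
t½ = ln 2 / k = ln 2 / 0.05785 ≈ 12.0 hours

12.0 hours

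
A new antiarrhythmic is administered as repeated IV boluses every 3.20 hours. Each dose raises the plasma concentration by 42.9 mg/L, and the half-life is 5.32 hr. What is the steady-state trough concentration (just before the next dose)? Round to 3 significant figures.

k = ln 2 / 5.32 = 0.1303 hr⁻¹
Fraction remaining after one interval: e^(−kτ) = e^(−0.1303 × 3.20) = 0.6591
R = 1 / (1 − 0.6591) = 2.933
Css,max = 42.9 × 2.933 = 125.8 mg/L
Css,min = Css,max × e^(−kτ) = 125.8 × 0.6591 ≈ 82.9 mg/L

82.9 mg/L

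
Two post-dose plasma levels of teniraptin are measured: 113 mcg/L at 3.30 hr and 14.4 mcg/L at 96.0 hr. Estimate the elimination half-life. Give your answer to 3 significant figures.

k = ln(C₁/C₂) / (t₂ − t₁) = ln(113/14.4) / (96.0 − 3.30)
  = 2.060 / 92.70 = 0.02222 hr⁻¹
t½ = ln 2 / k = ln 2 / 0.02222 ≈ 31.2 hours

31.2 hours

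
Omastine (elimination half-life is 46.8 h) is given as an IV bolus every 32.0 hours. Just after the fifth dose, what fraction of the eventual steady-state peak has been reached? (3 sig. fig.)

k = ln 2 / 46.8 = 0.01481 h⁻¹
f_n = 1 − e^(−nkτ) = 1 − e^(−5 × 0.01481 × 32.0) = 1 − e^(−2.370) = 1 − 0.09351 ≈ 0.906

0.906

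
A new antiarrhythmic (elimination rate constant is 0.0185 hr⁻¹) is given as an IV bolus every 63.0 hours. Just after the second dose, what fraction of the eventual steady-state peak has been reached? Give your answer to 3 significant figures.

0.903

f_n = 1 − e^(−nkτ) = 1 − e^(−2 × 0.01850 × 63.0) = 1 − e^(−2.331) = 1 − 0.09720 ≈ 0.903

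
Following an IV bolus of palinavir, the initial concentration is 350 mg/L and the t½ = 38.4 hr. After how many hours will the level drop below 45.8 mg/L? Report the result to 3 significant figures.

k = ln 2 / 38.4 = 0.01805 hr⁻¹
C(t) = C₀ e^(−kt)  ⇒  t = ln(C₀/C) / k
t = ln(350/45.8) / 0.01805 = 2.034 / 0.01805 ≈ 113 hours

113 hours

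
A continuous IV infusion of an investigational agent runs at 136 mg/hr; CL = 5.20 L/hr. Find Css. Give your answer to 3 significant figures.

Css = infusion rate / CL = 136 / 5.20 ≈ 26.2 mg/L

26.2 mg/L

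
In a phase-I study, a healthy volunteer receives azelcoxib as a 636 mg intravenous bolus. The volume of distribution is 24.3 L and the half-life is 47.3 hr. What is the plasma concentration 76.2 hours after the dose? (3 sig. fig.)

C₀ = dose / V = 636 / 24.3 = 26.17 µg/mL
k = ln 2 / 47.3 = 0.01465 hr⁻¹
C(t) = C₀ e^(−kt) = 26.17 × e^(−0.01465 × 76.2) = 26.17 × e^(−1.117) = 26.17 × 0.3274 ≈ 8.57 µg/mL

8.57 µg/mL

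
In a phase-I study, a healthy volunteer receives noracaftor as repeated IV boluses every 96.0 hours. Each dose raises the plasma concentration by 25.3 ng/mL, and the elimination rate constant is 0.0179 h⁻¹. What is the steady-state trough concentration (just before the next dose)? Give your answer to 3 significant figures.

Fraction remaining after one interval: e^(−kτ) = e^(−0.01790 × 96.0) = 0.1794
R = 1 / (1 − 0.1794) = 1.219
Css,max = 25.3 × 1.219 = 30.83 ng/mL
Css,min = Css,max × e^(−kτ) = 30.83 × 0.1794 ≈ 5.53 ng/mL

5.53 ng/mL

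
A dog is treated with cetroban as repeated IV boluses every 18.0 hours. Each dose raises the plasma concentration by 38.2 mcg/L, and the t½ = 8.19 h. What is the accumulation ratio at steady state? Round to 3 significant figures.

k = ln 2 / 8.19 = 0.08463 h⁻¹
Fraction remaining after one interval: e^(−kτ) = e^(−0.08463 × 18.0) = 0.2180
R = 1 / (1 − 0.2180) = 1 / 0.7820 ≈ 1.28

1.28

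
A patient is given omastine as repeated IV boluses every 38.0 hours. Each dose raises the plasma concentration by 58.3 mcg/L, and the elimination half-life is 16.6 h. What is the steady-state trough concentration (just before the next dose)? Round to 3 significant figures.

k = ln 2 / 16.6 = 0.04176 h⁻¹
Fraction remaining after one interval: e^(−kτ) = e^(−0.04176 × 38.0) = 0.2046
R = 1 / (1 − 0.2046) = 1.257
Css,max = 58.3 × 1.257 = 73.30 mcg/L
Css,min = Css,max × e^(−kτ) = 73.30 × 0.2046 ≈ 15.0 mcg/L

15.0 mcg/L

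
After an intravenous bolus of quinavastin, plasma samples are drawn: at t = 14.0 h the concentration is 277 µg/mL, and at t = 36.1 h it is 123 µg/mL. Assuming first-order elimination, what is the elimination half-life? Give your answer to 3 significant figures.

k = ln(C₁/C₂) / (t₂ − t₁) = ln(277/123) / (36.1 − 14.0)
  = 0.8118 / 22.10 = 0.03673 h⁻¹
t½ = ln 2 / k = ln 2 / 0.03673 ≈ 18.9 hours

18.9 hours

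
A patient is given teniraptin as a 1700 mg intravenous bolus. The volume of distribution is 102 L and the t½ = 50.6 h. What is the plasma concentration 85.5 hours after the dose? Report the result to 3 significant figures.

C₀ = dose / V = 1700 / 102 = 16.67 µg/mL
k = ln 2 / 50.6 = 0.01370 h⁻¹
C(t) = C₀ e^(−kt) = 16.67 × e^(−0.01370 × 85.5) = 16.67 × e^(−1.171) = 16.67 × 0.3100 ≈ 5.17 µg/mL

5.17 µg/mL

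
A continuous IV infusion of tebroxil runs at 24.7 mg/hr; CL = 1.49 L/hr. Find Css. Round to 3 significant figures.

16.6 mg/L

Css = infusion rate / CL = 24.7 / 1.49 ≈ 16.6 mg/L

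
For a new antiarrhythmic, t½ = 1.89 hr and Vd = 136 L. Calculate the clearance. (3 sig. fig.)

49.9 L/hr

k = ln 2 / t½ = ln 2 / 1.89 = 0.3667 hr⁻¹
CL = k · V = 0.3667 × 136 ≈ 49.9 L/hr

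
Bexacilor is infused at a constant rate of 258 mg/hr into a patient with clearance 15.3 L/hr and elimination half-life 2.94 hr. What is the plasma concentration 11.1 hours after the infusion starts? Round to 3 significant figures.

15.6 mg/L

Css = rate / CL = 258 / 15.3 = 16.86 mg/L
k = ln 2 / 2.94 = 0.2358 hr⁻¹
C(t) = Css (1 − e^(−kt)) = 16.86 × (1 − e^(−2.617)) = 16.86 × 0.9270 ≈ 15.6 mg/L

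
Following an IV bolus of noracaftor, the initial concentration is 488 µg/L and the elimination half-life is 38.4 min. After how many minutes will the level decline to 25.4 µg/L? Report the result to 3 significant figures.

k = ln 2 / 38.4 = 0.01805 min⁻¹
C(t) = C₀ e^(−kt)  ⇒  t = ln(C₀/C) / k
t = ln(488/25.4) / 0.01805 = 2.956 / 0.01805 ≈ 164 minutes

164 minutes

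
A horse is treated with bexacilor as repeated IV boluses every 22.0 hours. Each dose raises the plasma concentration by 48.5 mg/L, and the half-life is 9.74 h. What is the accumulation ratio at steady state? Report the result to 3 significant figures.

1.26

k = ln 2 / 9.74 = 0.07117 h⁻¹
Fraction remaining after one interval: e^(−kτ) = e^(−0.07117 × 22.0) = 0.2090
R = 1 / (1 − 0.2090) = 1 / 0.7910 ≈ 1.26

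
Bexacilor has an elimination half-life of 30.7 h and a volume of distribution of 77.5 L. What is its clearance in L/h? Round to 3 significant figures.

k = ln 2 / t½ = ln 2 / 30.7 = 0.02258 h⁻¹
CL = k · V = 0.02258 × 77.5 ≈ 1.75 L/h

1.75 L/h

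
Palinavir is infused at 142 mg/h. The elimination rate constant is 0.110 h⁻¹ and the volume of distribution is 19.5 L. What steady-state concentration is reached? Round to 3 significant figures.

66.2 µg/mL

CL = k · V = 0.110 × 19.5 = 2.145 L/h
Css = rate / CL = 142 / 2.145 ≈ 66.2 µg/mL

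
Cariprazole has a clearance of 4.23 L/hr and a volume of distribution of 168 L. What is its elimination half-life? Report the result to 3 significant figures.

27.5 hours

k = CL / V = 4.23 / 168 = 0.02518 hr⁻¹
t½ = ln 2 / k = ln 2 / 0.02518 ≈ 27.5 hours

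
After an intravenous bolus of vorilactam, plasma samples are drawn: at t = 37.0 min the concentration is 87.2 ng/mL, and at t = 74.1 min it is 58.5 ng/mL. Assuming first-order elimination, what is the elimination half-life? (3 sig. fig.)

64.4 minutes

k = ln(C₁/C₂) / (t₂ − t₁) = ln(87.2/58.5) / (74.1 − 37.0)
  = 0.3992 / 37.10 = 0.01076 min⁻¹
t½ = ln 2 / k = ln 2 / 0.01076 ≈ 64.4 minutes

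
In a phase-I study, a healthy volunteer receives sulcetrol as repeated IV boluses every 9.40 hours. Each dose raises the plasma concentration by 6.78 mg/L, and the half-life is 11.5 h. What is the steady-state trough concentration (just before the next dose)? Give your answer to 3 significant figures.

8.90 mg/L

k = ln 2 / 11.5 = 0.06027 h⁻¹
Fraction remaining after one interval: e^(−kτ) = e^(−0.06027 × 9.40) = 0.5675
R = 1 / (1 − 0.5675) = 2.312
Css,max = 6.78 × 2.312 = 15.68 mg/L
Css,min = Css,max × e^(−kτ) = 15.68 × 0.5675 ≈ 8.90 mg/L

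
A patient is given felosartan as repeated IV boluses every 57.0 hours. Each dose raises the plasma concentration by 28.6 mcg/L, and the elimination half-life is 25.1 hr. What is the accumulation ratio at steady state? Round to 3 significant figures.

1.26

k = ln 2 / 25.1 = 0.02762 hr⁻¹
Fraction remaining after one interval: e^(−kτ) = e^(−0.02762 × 57.0) = 0.2072
R = 1 / (1 − 0.2072) = 1 / 0.7928 ≈ 1.26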